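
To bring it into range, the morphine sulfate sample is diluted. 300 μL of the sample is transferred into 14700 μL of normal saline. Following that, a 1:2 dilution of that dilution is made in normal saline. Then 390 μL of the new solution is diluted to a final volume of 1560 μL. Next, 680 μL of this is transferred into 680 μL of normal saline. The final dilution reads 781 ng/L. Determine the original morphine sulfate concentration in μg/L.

Overall dilution factor = 50 × 2 × 4 × 2 = 800.
Original = 781 ng/L × 800 = 6.25 × 10⁵ ng/L = 625 μg/L.

625 μg/L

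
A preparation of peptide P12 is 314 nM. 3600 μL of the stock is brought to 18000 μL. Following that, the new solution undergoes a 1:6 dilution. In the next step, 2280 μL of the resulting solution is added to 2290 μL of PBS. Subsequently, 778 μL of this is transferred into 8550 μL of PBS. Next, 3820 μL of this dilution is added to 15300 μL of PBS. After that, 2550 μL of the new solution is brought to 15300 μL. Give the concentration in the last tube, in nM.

Overall dilution factor = 5 × 6 × 2.004 × 11.99 × 5.005 × 6 = 2.17 × 10⁴.
314 nM / 2.17 × 10⁴ = 0.0145 nM.

0.0145 nM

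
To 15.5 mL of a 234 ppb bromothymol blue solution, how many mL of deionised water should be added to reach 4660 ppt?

4660 ppt = 4.66 ppb.
V₂ = C₁V₁/C₂ = 234 × 15.5 / 4.66 = 778 mL.
Diluent to add = V₂ − V₁ = 778 − 15.5 = 763 mL.

763 mL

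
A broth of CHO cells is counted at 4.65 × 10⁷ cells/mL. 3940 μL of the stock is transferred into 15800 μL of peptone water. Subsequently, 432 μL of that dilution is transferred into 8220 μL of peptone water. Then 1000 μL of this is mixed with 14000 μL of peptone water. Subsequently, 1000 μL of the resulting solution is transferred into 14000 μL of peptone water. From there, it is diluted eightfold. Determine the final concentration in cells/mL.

Overall dilution factor = 5.010 × 20.03 × 15 × 15 × 8 = 1.81 × 10⁵.
4.65 × 10⁷ cells/mL / 1.81 × 10⁵ = 257 cells/mL.

257 cells/mL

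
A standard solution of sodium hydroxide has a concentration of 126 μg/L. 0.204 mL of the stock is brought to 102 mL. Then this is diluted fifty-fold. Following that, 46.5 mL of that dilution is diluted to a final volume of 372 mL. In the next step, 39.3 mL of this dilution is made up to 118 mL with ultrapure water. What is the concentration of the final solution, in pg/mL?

Overall dilution factor = 500 × 50 × 8 × 3.003 = 6.01 × 10⁵.
126 μg/L / 6.01 × 10⁵ = 2.10 × 10⁻⁴ μg/L = 0.210 pg/mL.

0.210 pg/mL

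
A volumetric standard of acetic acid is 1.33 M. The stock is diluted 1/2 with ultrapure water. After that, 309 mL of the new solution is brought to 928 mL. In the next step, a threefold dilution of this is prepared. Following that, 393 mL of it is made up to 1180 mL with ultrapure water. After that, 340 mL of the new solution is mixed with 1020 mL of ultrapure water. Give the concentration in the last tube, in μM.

6150 μM

Overall dilution factor = 2 × 3.003 × 3 × 3.003 × 4 = 216.
1.33 M / 216 = 6.15 × 10⁻³ M = 6150 μM.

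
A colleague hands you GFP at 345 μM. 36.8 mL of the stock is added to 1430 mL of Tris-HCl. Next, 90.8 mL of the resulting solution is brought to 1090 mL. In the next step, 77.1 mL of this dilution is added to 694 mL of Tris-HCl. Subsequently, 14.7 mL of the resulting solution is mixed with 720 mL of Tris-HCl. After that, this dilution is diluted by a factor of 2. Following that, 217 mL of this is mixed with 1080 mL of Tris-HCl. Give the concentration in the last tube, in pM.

Overall dilution factor = 39.86 × 12.00 × 10.00 × 49.98 × 2 × 5.977 = 2.86 × 10⁶.
345 μM / 2.86 × 10⁶ = 1.21 × 10⁻⁴ μM = 121 pM.

121 pM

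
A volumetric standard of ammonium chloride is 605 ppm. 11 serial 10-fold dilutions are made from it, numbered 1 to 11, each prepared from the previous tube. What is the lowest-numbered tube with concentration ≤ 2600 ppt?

Tube n has concentration 605 ppm / 10ⁿ.
Need 10ⁿ ≥ 605 ppm / 2600 ppt = 2.33 × 10⁵, so n ≥ 5.37.
First such tube: n = 6.

tube 6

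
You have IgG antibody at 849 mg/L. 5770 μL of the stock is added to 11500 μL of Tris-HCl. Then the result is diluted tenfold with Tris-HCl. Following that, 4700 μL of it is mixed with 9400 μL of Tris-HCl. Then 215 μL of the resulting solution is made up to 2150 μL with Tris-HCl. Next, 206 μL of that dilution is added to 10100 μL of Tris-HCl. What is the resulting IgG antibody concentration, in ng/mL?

Overall dilution factor = 2.993 × 10 × 3 × 10 × 50.03 = 4.49 × 10⁴.
849 mg/L / 4.49 × 10⁴ = 0.0189 mg/L = 18.9 ng/mL.

18.9 ng/mL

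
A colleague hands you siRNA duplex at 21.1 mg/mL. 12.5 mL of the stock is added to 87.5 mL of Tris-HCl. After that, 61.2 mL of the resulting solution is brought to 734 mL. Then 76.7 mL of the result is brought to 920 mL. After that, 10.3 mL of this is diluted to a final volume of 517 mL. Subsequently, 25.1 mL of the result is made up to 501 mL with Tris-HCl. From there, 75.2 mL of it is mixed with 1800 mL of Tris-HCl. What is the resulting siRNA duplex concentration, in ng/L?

Overall dilution factor = 8 × 11.99 × 11.99 × 50.19 × 19.96 × 24.94 = 2.88 × 10⁷.
21.1 mg/mL / 2.88 × 10⁷ = 7.34 × 10⁻⁷ mg/mL = 734 ng/L.

734 ng/L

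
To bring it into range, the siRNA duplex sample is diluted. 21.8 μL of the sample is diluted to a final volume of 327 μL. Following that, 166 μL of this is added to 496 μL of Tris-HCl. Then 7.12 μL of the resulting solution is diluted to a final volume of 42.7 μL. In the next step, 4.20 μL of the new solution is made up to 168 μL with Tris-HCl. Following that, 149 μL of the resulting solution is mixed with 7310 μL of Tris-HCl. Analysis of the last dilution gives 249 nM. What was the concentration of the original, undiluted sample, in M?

0.179 M

Overall dilution factor = 15 × 3.988 × 5.997 × 40 × 50.06 = 7.18 × 10⁵.
Original = 249 nM × 7.18 × 10⁵ = 1.79 × 10⁸ nM = 0.179 M.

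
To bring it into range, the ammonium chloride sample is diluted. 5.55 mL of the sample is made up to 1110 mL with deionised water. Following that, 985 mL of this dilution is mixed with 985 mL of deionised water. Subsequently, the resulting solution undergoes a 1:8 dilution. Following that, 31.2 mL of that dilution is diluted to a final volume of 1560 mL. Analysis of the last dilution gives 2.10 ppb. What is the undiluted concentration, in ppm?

336 ppm

Overall dilution factor = 200 × 2 × 8 × 50 = 1.60 × 10⁵.
Original = 2.10 ppb × 1.60 × 10⁵ = 3.36 × 10⁵ ppb = 336 ppm.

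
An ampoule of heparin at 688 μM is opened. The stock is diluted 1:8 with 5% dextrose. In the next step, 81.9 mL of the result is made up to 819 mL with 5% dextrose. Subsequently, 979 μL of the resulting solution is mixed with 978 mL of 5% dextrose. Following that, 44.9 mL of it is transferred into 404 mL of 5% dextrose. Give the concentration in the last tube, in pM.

860 pM

Overall dilution factor = 8 × 10 × 1000.0 × 9.998 = 8.00 × 10⁵.
688 μM / 8.00 × 10⁵ = 8.60 × 10⁻⁴ μM = 860 pM.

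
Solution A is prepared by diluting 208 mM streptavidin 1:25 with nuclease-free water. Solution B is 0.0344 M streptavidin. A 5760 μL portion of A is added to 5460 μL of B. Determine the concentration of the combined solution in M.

C_A = 208 mM / 25 = 8.32 mM.
C_B = 0.0344 M = 34.4 mM.
C_mix = (C_A·V_A + C_B·V_B)/(V_A + V_B) = (8.32×5760 + 34.4×5460) / 11220 = 21.0 mM = 0.0210 M.

0.0210 M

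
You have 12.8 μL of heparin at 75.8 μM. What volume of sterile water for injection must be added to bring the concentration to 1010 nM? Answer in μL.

948 μL

1010 nM = 1.01 μM.
V₂ = C₁V₁/C₂ = 75.8 × 12.8 / 1.01 = 961 μL.
Diluent to add = V₂ − V₁ = 961 − 12.8 = 948 μL.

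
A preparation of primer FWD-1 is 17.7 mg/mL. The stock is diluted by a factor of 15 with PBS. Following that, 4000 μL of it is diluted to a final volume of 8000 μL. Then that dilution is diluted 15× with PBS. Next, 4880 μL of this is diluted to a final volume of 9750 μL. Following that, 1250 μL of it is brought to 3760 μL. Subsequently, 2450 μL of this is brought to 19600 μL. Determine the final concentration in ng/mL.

818 ng/mL

Overall dilution factor = 15 × 2 × 15 × 1.998 × 3.008 × 8 = 2.16 × 10⁴.
17.7 mg/mL / 2.16 × 10⁴ = 8.18 × 10⁻⁴ mg/mL = 818 ng/mL.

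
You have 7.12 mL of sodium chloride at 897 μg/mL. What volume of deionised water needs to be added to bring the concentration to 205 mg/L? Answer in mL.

205 mg/L = 205 μg/mL.
V₂ = C₁V₁/C₂ = 897 × 7.12 / 205 = 31.2 mL.
Diluent to add = V₂ − V₁ = 31.2 − 7.12 = 24.0 mL.

24.0 mL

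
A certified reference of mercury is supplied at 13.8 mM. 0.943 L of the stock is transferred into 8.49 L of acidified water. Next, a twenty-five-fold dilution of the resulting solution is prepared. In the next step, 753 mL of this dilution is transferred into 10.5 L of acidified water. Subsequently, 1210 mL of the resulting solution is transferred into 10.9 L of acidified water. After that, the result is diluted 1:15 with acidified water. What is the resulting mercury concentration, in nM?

Overall dilution factor = 10.00 × 25 × 14.94 × 10.01 × 15 = 5.61 × 10⁵.
13.8 mM / 5.61 × 10⁵ = 2.46 × 10⁻⁵ mM = 24.6 nM.

24.6 nM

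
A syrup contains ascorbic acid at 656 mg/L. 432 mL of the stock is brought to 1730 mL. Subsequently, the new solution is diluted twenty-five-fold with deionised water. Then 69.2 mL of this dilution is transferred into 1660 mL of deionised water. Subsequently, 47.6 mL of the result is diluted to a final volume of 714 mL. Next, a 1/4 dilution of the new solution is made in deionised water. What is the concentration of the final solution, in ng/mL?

Overall dilution factor = 4.005 × 25 × 24.99 × 15 × 4 = 1.50 × 10⁵.
656 mg/L / 1.50 × 10⁵ = 4.37 × 10⁻³ mg/L = 4.37 ng/mL.

4.37 ng/mL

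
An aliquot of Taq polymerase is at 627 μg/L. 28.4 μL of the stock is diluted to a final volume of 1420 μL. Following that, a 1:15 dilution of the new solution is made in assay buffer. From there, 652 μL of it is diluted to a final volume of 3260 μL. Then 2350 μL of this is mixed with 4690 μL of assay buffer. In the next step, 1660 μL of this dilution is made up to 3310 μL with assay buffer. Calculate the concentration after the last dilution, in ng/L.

Overall dilution factor = 50 × 15 × 5 × 2.996 × 1.994 = 2.24 × 10⁴.
627 μg/L / 2.24 × 10⁴ = 0.0280 μg/L = 28.0 ng/L.

28.0 ng/L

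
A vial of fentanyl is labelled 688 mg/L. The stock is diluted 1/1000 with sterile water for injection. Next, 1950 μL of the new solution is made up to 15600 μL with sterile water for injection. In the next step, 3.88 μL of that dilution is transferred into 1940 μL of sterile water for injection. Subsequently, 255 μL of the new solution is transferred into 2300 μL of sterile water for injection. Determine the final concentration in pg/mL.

Overall dilution factor = 1000 × 8 × 501 × 10.02 = 4.02 × 10⁷.
688 mg/L / 4.02 × 10⁷ = 1.71 × 10⁻⁵ mg/L = 17.1 pg/mL.

17.1 pg/mL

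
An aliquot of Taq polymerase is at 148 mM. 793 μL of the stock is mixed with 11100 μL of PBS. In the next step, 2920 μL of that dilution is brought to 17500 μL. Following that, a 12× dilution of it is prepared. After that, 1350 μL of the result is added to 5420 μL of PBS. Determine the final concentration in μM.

27.4 μM

Overall dilution factor = 15.00 × 5.993 × 12 × 5.015 = 5409.
148 mM / 5409 = 0.0274 mM = 27.4 μM.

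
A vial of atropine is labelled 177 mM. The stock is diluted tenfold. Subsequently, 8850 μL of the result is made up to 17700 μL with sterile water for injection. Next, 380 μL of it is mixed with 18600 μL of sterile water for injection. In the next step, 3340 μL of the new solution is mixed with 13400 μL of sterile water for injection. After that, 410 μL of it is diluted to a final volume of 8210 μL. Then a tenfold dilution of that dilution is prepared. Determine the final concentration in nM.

177 nM

Overall dilution factor = 10 × 2 × 49.95 × 5.012 × 20.02 × 10 = 1.00 × 10⁶.
177 mM / 1.00 × 10⁶ = 1.77 × 10⁻⁴ mM = 177 nM.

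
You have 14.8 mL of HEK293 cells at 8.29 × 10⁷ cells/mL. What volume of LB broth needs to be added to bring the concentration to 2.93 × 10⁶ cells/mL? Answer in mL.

V₂ = C₁V₁/C₂ = 8.29 × 10⁷ × 14.8 / 2.93 × 10⁶ = 419 mL.
Diluent to add = V₂ − V₁ = 419 − 14.8 = 404 mL.

404 mL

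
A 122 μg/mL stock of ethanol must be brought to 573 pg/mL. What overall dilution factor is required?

2.13 × 10⁵

Factor = C₀/C_target = 122 μg/mL / 573 pg/mL = 2.13 × 10⁵.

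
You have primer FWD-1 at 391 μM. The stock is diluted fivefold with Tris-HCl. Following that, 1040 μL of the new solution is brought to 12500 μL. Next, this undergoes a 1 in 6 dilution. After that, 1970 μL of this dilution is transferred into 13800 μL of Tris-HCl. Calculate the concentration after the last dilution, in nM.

135 nM

Overall dilution factor = 5 × 12.02 × 6 × 8.005 = 2886.
391 μM / 2886 = 0.135 μM = 135 nM.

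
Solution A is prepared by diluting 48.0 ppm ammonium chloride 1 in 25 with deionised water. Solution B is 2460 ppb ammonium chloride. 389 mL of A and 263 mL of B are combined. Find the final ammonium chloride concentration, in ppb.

2140 ppb

C_A = 48.0 ppm / 25 = 1.92 ppm.
C_B = 2460 ppb = 2.46 ppm.
C_mix = (C_A·V_A + C_B·V_B)/(V_A + V_B) = (1.92×389 + 2.46×263) / 652.0 = 2.14 ppm = 2140 ppb.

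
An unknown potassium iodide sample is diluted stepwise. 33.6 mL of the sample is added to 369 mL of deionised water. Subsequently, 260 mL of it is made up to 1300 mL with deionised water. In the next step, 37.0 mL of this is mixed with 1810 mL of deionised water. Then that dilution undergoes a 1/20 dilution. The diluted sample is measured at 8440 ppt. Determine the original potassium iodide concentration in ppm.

505 ppm

Overall dilution factor = 11.98 × 5 × 49.92 × 20 = 5.98 × 10⁴.
Original = 8440 ppt × 5.98 × 10⁴ = 5.05 × 10⁸ ppt = 505 ppm.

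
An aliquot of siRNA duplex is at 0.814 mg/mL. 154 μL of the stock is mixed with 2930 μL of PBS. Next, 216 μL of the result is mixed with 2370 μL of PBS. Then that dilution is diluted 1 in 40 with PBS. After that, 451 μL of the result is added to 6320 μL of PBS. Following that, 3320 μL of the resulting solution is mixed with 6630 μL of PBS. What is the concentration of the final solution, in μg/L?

Overall dilution factor = 20.03 × 11.97 × 40 × 15.01 × 2.997 = 4.32 × 10⁵.
0.814 mg/mL / 4.32 × 10⁵ = 1.89 × 10⁻⁶ mg/mL = 1.89 μg/L.

1.89 μg/L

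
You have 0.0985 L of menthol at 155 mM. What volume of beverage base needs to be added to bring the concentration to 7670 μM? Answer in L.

1.89 L

7670 μM = 7.67 mM.
V₂ = C₁V₁/C₂ = 155 × 0.0985 / 7.67 = 1.99 L.
Diluent to add = V₂ − V₁ = 1.99 − 0.0985 = 1.89 L.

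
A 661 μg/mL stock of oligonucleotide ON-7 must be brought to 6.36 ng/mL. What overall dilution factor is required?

Factor = C₀/C_target = 661 μg/mL / 6.36 ng/mL = 1.04 × 10⁵.

1.04 × 10⁵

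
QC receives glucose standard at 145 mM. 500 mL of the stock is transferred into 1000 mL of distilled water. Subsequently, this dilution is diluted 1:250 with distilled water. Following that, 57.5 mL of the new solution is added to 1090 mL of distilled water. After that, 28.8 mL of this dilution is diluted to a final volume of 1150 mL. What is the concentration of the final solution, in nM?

243 nM

Overall dilution factor = 3 × 250 × 19.96 × 39.93 = 5.98 × 10⁵.
145 mM / 5.98 × 10⁵ = 2.43 × 10⁻⁴ mM = 243 nM.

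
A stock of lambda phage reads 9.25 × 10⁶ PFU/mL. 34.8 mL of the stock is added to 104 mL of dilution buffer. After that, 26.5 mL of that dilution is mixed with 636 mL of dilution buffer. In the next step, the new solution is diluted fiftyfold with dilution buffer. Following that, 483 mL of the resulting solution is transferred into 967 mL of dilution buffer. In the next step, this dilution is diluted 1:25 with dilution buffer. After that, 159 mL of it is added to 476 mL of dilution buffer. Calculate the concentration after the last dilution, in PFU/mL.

6.19 PFU/mL

Overall dilution factor = 3.989 × 25 × 50 × 3.002 × 25 × 3.994 = 1.49 × 10⁶.
9.25 × 10⁶ PFU/mL / 1.49 × 10⁶ = 6.19 PFU/mL.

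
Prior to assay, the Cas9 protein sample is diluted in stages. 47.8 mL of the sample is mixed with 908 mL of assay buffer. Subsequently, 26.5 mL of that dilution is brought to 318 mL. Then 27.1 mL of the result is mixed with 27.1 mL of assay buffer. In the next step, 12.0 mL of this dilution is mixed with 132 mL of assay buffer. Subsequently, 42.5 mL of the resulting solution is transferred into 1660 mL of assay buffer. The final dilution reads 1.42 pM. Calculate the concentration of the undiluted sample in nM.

328 nM

Overall dilution factor = 20.00 × 12 × 2 × 12 × 40.06 = 2.31 × 10⁵.
Original = 1.42 pM × 2.31 × 10⁵ = 3.28 × 10⁵ pM = 328 nM.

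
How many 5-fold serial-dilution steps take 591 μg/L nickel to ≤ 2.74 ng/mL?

Need 5ⁿ ≥ 216, so n ≥ log(216)/log(5) = 3.34.
Minimum whole steps: n = 4.

4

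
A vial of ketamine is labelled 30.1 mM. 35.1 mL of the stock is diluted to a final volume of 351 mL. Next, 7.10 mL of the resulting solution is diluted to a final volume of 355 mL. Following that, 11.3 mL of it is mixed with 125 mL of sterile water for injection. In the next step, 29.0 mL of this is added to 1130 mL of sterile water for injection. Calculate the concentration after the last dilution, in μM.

0.125 μM

Overall dilution factor = 10 × 50 × 12.06 × 39.97 = 2.41 × 10⁵.
30.1 mM / 2.41 × 10⁵ = 1.25 × 10⁻⁴ mM = 0.125 μM.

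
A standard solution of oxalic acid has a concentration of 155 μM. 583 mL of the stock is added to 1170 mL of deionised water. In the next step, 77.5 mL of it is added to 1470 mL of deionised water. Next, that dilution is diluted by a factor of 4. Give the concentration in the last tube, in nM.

Overall dilution factor = 3.007 × 19.97 × 4 = 240.
155 μM / 240 = 0.645 μM = 645 nM.

645 nM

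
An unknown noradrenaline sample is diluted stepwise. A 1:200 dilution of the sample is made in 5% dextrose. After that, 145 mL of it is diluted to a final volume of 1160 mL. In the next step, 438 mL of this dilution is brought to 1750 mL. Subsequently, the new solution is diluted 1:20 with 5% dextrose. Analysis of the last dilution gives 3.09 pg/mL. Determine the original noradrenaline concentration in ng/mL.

395 ng/mL

Overall dilution factor = 200 × 8 × 3.995 × 20 = 1.28 × 10⁵.
Original = 3.09 pg/mL × 1.28 × 10⁵ = 3.95 × 10⁵ pg/mL = 395 ng/mL.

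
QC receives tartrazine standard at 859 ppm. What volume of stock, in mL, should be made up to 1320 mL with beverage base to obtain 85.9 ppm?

132 mL

V₁ = C₂V₂/C₁ = 85.9 × 1320 / 859 = 132 mL.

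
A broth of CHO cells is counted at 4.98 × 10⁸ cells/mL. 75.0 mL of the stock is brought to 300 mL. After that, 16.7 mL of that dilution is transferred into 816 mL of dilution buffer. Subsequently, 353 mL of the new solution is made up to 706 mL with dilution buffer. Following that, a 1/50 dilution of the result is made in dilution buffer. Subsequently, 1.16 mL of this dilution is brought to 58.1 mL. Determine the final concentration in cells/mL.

499 cells/mL

Overall dilution factor = 4 × 49.86 × 2 × 50 × 50.09 = 9.99 × 10⁵.
4.98 × 10⁸ cells/mL / 9.99 × 10⁵ = 499 cells/mL.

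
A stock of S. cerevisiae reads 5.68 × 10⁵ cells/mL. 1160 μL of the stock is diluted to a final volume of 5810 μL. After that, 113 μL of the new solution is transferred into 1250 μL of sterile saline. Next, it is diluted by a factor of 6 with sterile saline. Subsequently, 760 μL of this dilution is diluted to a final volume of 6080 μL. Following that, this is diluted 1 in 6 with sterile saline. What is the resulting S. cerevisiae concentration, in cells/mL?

32.6 cells/mL

Overall dilution factor = 5.009 × 12.06 × 6 × 8 × 6 = 1.74 × 10⁴.
5.68 × 10⁵ cells/mL / 1.74 × 10⁴ = 32.6 cells/mL.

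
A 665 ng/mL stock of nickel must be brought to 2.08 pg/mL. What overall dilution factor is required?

3.20 × 10⁵

Factor = C₀/C_target = 665 ng/mL / 2.08 pg/mL = 3.20 × 10⁵.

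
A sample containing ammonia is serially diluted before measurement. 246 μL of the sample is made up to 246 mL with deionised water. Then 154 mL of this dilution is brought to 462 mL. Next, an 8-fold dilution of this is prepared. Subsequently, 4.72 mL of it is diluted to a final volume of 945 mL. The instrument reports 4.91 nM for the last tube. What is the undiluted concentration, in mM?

23.6 mM

Overall dilution factor = 1000 × 3 × 8 × 200.2 = 4.81 × 10⁶.
Original = 4.91 nM × 4.81 × 10⁶ = 2.36 × 10⁷ nM = 23.6 mM.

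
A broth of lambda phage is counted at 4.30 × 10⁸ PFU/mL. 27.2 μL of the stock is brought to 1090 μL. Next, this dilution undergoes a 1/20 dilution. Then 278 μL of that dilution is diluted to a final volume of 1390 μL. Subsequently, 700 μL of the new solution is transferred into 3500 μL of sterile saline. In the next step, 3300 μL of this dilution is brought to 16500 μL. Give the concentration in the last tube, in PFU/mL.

3580 PFU/mL

Overall dilution factor = 40.07 × 20 × 5 × 6 × 5 = 1.20 × 10⁵.
4.30 × 10⁸ PFU/mL / 1.20 × 10⁵ = 3580 PFU/mL.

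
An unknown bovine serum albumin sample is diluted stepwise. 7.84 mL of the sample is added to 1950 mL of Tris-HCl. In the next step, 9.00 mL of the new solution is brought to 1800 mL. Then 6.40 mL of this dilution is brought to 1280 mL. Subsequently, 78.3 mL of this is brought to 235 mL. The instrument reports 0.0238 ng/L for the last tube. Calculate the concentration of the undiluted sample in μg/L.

Overall dilution factor = 249.7 × 200 × 200 × 3.001 = 3.00 × 10⁷.
Original = 0.0238 ng/L × 3.00 × 10⁷ = 7.14 × 10⁵ ng/L = 714 μg/L.

714 μg/L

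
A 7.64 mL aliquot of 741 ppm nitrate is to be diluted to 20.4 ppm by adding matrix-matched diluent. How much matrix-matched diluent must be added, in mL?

270 mL

V₂ = C₁V₁/C₂ = 741 × 7.64 / 20.4 = 278 mL.
Diluent to add = V₂ − V₁ = 278 − 7.64 = 270 mL.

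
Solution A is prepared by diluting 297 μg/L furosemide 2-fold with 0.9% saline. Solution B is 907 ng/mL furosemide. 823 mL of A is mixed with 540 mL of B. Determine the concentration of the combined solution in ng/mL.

449 ng/mL

C_A = 297 μg/L / 2 = 148 μg/L.
C_B = 907 ng/mL = 907 μg/L.
C_mix = (C_A·V_A + C_B·V_B)/(V_A + V_B) = (148×823 + 907×540) / 1363 = 449 μg/L = 449 ng/mL.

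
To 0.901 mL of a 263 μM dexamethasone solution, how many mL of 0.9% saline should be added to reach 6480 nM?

6480 nM = 6.48 μM.
V₂ = C₁V₁/C₂ = 263 × 0.901 / 6.48 = 36.6 mL.
Diluent to add = V₂ − V₁ = 36.6 − 0.901 = 35.7 mL.

35.7 mL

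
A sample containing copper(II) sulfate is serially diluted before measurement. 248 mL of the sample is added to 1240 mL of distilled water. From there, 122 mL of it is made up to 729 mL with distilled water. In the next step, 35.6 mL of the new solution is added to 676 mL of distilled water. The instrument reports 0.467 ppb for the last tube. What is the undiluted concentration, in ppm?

0.335 ppm

Overall dilution factor = 6 × 5.975 × 19.99 = 717.
Original = 0.467 ppb × 717 = 335 ppb = 0.335 ppm.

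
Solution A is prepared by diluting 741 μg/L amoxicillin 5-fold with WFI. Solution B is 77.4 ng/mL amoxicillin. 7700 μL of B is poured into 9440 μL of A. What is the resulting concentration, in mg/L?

C_A = 741 μg/L / 5 = 148 μg/L.
C_B = 77.4 ng/mL = 77.4 μg/L.
C_mix = (C_A·V_A + C_B·V_B)/(V_A + V_B) = (148×9440 + 77.4×7700) / 17140 = 116 μg/L = 0.116 mg/L.

0.116 mg/L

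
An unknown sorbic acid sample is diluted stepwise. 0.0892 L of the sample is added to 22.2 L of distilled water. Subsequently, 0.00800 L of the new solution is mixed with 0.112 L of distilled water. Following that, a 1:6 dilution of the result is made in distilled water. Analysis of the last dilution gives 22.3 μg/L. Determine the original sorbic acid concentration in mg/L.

502 mg/L

Overall dilution factor = 249.9 × 15 × 6 = 2.25 × 10⁴.
Original = 22.3 μg/L × 2.25 × 10⁴ = 5.02 × 10⁵ μg/L = 502 mg/L.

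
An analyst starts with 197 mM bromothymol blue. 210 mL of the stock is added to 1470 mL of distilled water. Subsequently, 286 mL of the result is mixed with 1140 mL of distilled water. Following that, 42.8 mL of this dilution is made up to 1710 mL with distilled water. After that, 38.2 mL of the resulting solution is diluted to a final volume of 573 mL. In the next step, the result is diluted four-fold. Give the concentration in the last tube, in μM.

Overall dilution factor = 8 × 4.986 × 39.95 × 15 × 4 = 9.56 × 10⁴.
197 mM / 9.56 × 10⁴ = 2.06 × 10⁻³ mM = 2.06 μM.

2.06 μM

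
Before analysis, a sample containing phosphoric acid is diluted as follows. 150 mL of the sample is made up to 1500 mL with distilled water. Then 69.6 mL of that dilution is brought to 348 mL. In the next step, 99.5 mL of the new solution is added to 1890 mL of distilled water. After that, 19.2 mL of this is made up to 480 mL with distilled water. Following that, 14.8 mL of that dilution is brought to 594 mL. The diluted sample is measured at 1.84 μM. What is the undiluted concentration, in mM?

1850 mM

Overall dilution factor = 10 × 5 × 19.99 × 25 × 40.14 = 1.00 × 10⁶.
Original = 1.84 μM × 1.00 × 10⁶ = 1.85 × 10⁶ μM = 1850 mM.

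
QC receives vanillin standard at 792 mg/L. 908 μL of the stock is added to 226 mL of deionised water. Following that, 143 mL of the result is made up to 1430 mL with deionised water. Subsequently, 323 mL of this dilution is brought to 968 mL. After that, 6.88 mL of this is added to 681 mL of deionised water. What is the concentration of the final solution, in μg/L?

1.06 μg/L

Overall dilution factor = 249.9 × 10 × 2.997 × 99.98 = 7.49 × 10⁵.
792 mg/L / 7.49 × 10⁵ = 1.06 × 10⁻³ mg/L = 1.06 μg/L.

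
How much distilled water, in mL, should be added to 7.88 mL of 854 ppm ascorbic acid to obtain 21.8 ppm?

301 mL

V₂ = C₁V₁/C₂ = 854 × 7.88 / 21.8 = 309 mL.
Diluent to add = V₂ − V₁ = 309 − 7.88 = 301 mL.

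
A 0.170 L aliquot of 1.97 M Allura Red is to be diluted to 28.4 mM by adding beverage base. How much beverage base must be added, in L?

28.4 mM = 0.0284 M.
V₂ = C₁V₁/C₂ = 1.97 × 0.170 / 0.0284 = 11.8 L.
Diluent to add = V₂ − V₁ = 11.8 − 0.170 = 11.6 L.

11.6 L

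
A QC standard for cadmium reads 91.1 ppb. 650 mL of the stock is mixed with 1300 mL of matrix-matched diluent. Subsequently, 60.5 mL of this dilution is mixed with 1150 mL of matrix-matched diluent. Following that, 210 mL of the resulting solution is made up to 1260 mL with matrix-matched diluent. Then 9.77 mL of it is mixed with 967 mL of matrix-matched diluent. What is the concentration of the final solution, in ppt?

Overall dilution factor = 3 × 20.01 × 6 × 99.98 = 3.60 × 10⁴.
91.1 ppb / 3.60 × 10⁴ = 2.53 × 10⁻³ ppb = 2.53 ppt.

2.53 ppt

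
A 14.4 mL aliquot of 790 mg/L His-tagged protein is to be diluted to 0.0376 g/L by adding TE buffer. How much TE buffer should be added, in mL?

288 mL

0.0376 g/L = 37.6 mg/L.
V₂ = C₁V₁/C₂ = 790 × 14.4 / 37.6 = 303 mL.
Diluent to add = V₂ − V₁ = 303 − 14.4 = 288 mL.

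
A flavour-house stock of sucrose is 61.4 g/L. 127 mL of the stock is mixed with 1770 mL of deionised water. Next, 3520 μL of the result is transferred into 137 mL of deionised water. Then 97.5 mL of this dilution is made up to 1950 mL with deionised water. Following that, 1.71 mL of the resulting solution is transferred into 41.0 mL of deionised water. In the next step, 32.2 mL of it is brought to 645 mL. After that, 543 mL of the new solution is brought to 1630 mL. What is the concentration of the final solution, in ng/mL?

3.43 ng/mL

Overall dilution factor = 14.94 × 39.92 × 20 × 24.98 × 20.03 × 3.002 = 1.79 × 10⁷.
61.4 g/L / 1.79 × 10⁷ = 3.43 × 10⁻⁶ g/L = 3.43 ng/mL.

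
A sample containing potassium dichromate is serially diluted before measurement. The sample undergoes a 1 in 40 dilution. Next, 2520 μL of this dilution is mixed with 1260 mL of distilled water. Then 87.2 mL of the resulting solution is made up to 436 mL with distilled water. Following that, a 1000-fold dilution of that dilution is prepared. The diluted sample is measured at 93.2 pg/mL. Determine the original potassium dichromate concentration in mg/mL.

9.34 mg/mL

Overall dilution factor = 40 × 501 × 5 × 1000 = 1.00 × 10⁸.
Original = 93.2 pg/mL × 1.00 × 10⁸ = 9.34 × 10⁹ pg/mL = 9.34 mg/mL.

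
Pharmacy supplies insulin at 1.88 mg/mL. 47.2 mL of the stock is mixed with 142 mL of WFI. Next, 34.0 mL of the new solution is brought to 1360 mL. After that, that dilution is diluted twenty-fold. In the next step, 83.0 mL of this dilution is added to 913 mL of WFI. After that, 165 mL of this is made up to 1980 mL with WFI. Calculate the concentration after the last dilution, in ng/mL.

Overall dilution factor = 4.008 × 40 × 20 × 12 × 12 = 4.62 × 10⁵.
1.88 mg/mL / 4.62 × 10⁵ = 4.07 × 10⁻⁶ mg/mL = 4.07 ng/mL.

4.07 ng/mL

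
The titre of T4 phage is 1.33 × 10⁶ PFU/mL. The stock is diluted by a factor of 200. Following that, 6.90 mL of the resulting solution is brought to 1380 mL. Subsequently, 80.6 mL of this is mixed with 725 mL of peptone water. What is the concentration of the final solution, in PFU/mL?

3.33 PFU/mL

Overall dilution factor = 200 × 200 × 9.995 = 4.00 × 10⁵.
1.33 × 10⁶ PFU/mL / 4.00 × 10⁵ = 3.33 PFU/mL.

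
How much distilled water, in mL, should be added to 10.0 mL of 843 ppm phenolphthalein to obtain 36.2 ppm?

223 mL

V₂ = C₁V₁/C₂ = 843 × 10.0 / 36.2 = 233 mL.
Diluent to add = V₂ − V₁ = 233 − 10.0 = 223 mL.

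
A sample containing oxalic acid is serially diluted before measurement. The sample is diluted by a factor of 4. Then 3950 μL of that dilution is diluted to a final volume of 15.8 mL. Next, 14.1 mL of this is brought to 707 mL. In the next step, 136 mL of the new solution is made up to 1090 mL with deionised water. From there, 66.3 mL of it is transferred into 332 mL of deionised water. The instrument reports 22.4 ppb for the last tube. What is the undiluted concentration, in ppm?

865 ppm

Overall dilution factor = 4 × 4 × 50.14 × 8.015 × 6.008 = 3.86 × 10⁴.
Original = 22.4 ppb × 3.86 × 10⁴ = 8.65 × 10⁵ ppb = 865 ppm.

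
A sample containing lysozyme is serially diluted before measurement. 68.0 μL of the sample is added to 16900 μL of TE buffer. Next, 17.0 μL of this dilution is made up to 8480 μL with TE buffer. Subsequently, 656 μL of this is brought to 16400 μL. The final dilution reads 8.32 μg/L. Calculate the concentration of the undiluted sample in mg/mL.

25.9 mg/mL

Overall dilution factor = 249.5 × 498.8 × 25 = 3.11 × 10⁶.
Original = 8.32 μg/L × 3.11 × 10⁶ = 2.59 × 10⁷ μg/L = 25.9 mg/mL.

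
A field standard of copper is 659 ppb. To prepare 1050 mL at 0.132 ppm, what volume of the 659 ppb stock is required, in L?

0.132 ppm = 132 ppb.
V₁ = C₂V₂/C₁ = 132 × 1050 / 659 = 210 mL = 0.210 L.

0.210 L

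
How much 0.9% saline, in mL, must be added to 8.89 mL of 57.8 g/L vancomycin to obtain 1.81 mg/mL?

1.81 mg/mL = 1.81 g/L.
V₂ = C₁V₁/C₂ = 57.8 × 8.89 / 1.81 = 284 mL.
Diluent to add = V₂ − V₁ = 284 − 8.89 = 275 mL.

275 mL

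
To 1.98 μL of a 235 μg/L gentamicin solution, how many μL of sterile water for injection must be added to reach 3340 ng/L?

137 μL

3340 ng/L = 3.34 μg/L.
V₂ = C₁V₁/C₂ = 235 × 1.98 / 3.34 = 139 μL.
Diluent to add = V₂ − V₁ = 139 − 1.98 = 137 μL.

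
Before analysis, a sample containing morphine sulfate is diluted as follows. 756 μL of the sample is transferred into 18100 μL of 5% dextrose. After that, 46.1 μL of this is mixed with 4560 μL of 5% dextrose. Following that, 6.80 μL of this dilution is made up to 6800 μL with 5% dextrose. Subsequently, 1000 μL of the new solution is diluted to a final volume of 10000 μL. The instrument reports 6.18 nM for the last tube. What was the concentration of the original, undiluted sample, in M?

0.154 M

Overall dilution factor = 24.94 × 99.92 × 1000 × 10 = 2.49 × 10⁷.
Original = 6.18 nM × 2.49 × 10⁷ = 1.54 × 10⁸ nM = 0.154 M.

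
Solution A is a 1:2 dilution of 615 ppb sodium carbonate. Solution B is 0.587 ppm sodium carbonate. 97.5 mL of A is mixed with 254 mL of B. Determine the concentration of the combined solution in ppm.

C_A = 615 ppb / 2 = 308 ppb.
C_B = 0.587 ppm = 587 ppb.
C_mix = (C_A·V_A + C_B·V_B)/(V_A + V_B) = (308×97.5 + 587×254) / 351.5 = 509 ppb = 0.509 ppm.

0.509 ppm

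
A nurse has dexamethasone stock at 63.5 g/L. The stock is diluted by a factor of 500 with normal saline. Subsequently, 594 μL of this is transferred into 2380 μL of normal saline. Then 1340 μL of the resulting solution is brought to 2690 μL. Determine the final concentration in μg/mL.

Overall dilution factor = 500 × 5.007 × 2.007 = 5025.
63.5 g/L / 5025 = 0.0126 g/L = 12.6 μg/mL.

12.6 μg/mL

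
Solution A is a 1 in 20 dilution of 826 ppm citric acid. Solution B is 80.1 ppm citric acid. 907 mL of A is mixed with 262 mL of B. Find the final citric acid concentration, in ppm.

C_A = 826 ppm / 20 = 41.3 ppm.
C_mix = (C_A·V_A + C_B·V_B)/(V_A + V_B) = (41.3×907 + 80.1×262) / 1169 = 50.0 ppm.

50.0 ppm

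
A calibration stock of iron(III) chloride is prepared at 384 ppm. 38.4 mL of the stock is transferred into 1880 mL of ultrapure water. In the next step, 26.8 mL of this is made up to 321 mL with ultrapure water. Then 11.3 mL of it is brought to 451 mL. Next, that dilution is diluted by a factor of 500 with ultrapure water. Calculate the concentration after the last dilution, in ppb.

Overall dilution factor = 49.96 × 11.98 × 39.91 × 500 = 1.19 × 10⁷.
384 ppm / 1.19 × 10⁷ = 3.22 × 10⁻⁵ ppm = 0.0322 ppb.

0.0322 ppb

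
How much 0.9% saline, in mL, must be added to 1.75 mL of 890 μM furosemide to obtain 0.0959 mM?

14.5 mL

0.0959 mM = 95.9 μM.
V₂ = C₁V₁/C₂ = 890 × 1.75 / 95.9 = 16.2 mL.
Diluent to add = V₂ − V₁ = 16.2 − 1.75 = 14.5 mL.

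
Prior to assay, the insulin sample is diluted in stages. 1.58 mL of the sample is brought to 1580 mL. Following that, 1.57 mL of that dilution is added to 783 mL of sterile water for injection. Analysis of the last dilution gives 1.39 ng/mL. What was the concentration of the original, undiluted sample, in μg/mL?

Overall dilution factor = 1000 × 499.7 = 5.00 × 10⁵.
Original = 1.39 ng/mL × 5.00 × 10⁵ = 6.95 × 10⁵ ng/mL = 695 μg/mL.

695 μg/mL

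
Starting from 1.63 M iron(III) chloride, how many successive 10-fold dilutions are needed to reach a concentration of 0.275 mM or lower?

4

Need 10ⁿ ≥ 5927, so n ≥ log(5927)/log(10) = 3.77.
Minimum whole steps: n = 4.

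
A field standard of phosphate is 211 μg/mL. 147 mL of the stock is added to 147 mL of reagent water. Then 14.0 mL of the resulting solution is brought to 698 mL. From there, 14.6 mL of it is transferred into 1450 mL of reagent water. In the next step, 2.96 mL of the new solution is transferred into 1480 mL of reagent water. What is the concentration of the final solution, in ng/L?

42.1 ng/L

Overall dilution factor = 2 × 49.86 × 100.3 × 501 = 5.01 × 10⁶.
211 μg/mL / 5.01 × 10⁶ = 4.21 × 10⁻⁵ μg/mL = 42.1 ng/L.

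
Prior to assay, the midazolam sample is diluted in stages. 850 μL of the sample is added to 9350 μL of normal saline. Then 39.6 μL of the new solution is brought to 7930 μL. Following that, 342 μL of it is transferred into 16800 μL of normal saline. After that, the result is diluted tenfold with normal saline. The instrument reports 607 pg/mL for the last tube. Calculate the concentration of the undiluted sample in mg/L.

Overall dilution factor = 12 × 200.3 × 50.12 × 10 = 1.20 × 10⁶.
Original = 607 pg/mL × 1.20 × 10⁶ = 7.31 × 10⁸ pg/mL = 731 mg/L.

731 mg/L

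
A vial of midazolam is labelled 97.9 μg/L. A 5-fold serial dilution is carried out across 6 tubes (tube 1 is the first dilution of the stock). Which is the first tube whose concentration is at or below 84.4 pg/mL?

tube 5

Tube n has concentration 97.9 μg/L / 5ⁿ.
Need 5ⁿ ≥ 97.9 μg/L / 84.4 pg/mL = 1160, so n ≥ 4.38.
First such tube: n = 5.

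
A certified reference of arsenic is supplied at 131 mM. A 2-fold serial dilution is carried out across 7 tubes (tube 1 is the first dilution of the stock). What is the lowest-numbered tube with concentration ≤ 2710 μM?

tube 6

Tube n has concentration 131 mM / 2ⁿ.
Need 2ⁿ ≥ 131 mM / 2710 μM = 48.3, so n ≥ 5.60.
First such tube: n = 6.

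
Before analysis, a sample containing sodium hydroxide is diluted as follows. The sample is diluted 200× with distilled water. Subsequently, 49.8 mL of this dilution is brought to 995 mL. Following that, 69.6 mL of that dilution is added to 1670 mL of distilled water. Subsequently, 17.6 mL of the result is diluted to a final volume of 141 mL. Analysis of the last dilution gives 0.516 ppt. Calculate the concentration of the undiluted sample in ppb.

413 ppb

Overall dilution factor = 200 × 19.98 × 24.99 × 8.011 = 8.00 × 10⁵.
Original = 0.516 ppt × 8.00 × 10⁵ = 4.13 × 10⁵ ppt = 413 ppb.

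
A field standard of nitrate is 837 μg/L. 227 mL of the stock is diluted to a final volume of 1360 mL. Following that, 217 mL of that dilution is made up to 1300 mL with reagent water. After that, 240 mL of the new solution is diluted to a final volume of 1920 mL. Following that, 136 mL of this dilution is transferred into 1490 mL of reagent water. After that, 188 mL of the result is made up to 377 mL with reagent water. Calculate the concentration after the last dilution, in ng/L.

Overall dilution factor = 5.991 × 5.991 × 8 × 11.96 × 2.005 = 6884.
837 μg/L / 6884 = 0.122 μg/L = 122 ng/L.

122 ng/L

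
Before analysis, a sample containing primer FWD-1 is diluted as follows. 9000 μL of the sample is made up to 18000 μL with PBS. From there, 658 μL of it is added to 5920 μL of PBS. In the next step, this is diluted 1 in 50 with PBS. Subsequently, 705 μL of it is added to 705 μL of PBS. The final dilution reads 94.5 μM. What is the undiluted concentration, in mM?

189 mM

Overall dilution factor = 2 × 9.997 × 50 × 2 = 1999.
Original = 94.5 μM × 1999 = 1.89 × 10⁵ μM = 189 mM.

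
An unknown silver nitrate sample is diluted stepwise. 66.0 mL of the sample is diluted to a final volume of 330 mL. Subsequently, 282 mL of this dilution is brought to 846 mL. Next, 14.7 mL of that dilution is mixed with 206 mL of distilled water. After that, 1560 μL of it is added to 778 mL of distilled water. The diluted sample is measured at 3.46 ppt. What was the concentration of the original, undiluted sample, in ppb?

389 ppb

Overall dilution factor = 5 × 3 × 15.01 × 499.7 = 1.13 × 10⁵.
Original = 3.46 ppt × 1.13 × 10⁵ = 3.89 × 10⁵ ppt = 389 ppb.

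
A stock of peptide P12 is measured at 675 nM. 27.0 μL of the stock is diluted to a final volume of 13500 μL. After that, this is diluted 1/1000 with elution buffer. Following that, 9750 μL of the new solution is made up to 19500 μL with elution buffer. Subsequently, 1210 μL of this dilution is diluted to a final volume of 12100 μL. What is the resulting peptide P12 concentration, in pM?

Overall dilution factor = 500 × 1000 × 2 × 10 = 1.00 × 10⁷.
675 nM / 1.00 × 10⁷ = 6.75 × 10⁻⁵ nM = 0.0675 pM.

0.0675 pM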